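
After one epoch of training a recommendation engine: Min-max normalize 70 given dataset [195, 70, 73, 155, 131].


min=70, max=195
(70-70)/(195-70) = 0/125 = 0.0

0.0


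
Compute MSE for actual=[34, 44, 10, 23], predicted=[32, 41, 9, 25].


Squared errors: (34-32)²=4, (44-41)²=9, (10-9)²=1, (23-25)²=4
Sum = 18
MSE = 18/4 = 9/2

9/2


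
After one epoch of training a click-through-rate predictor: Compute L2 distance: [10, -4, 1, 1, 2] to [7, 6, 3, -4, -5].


d = √((10-7)² + (-4-6)² + (1-3)² + (1+ 4)² + (2+ 5)²)
  = √(9 + 100 + 4 + 25 + 49)
  = √187 = 13.6748

13.6748


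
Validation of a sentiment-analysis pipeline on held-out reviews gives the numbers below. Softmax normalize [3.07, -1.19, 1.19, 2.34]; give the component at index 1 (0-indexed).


Exponentials: e^3.07=21.5419, e^-1.19=0.3042, e^1.19=3.2871, e^2.34=10.3812
Sum = 35.5144
Softmax = [0.6066, 0.0086, 0.0926, 0.2923]
p[1] = 0.3042/35.5144 = 0.0086

0.0086


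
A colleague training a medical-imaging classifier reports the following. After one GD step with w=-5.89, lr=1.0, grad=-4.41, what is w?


w_new = w - α·∇
= -5.89 - 1.0·-4.41
= -5.89 + 4.41
= -1.48

-1.48


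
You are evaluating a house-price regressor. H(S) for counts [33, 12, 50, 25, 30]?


Probabilities: [33/150, 12/150, 50/150, 25/150, 30/150] ≈ [0.22, 0.08, 0.3333, 0.1667, 0.2]
H = -((33/150)·log₂(33/150) + (12/150)·log₂(12/150) + (50/150)·log₂(50/150) + (25/150)·log₂(25/150) + (30/150)·log₂(30/150))
  = 2.1956 bits

2.1956 bits


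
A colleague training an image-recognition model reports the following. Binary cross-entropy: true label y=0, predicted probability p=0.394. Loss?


BCE = -[y·ln(p) + (1-y)·ln(1-p)]
= -0 - 1·ln(1-0.394)
= -ln(0.606) = 0.5009

0.5009


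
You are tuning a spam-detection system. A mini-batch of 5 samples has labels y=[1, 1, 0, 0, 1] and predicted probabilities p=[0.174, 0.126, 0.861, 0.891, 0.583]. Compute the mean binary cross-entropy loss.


L[0] = -ln(0.174) = 1.7487
L[1] = -ln(0.126) = 2.0715
L[2] = -ln(1-0.861) = -ln(0.139) = 1.9733
L[3] = -ln(1-0.891) = -ln(0.109) = 2.2164
L[4] = -ln(0.583) = 0.5396
mean = (1.7487 + 2.0715 + 1.9733 + 2.2164 + 0.5396)/5 = 1.7099

1.7099


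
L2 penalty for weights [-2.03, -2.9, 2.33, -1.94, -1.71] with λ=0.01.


‖w‖₂² = (-2.03)² + (-2.9)² + (2.33)² + (-1.94)² + (-1.71)²
     = 4.1209 + 8.41 + 5.4289 + 3.7636 + 2.9241
     = 24.6475
λ·‖w‖₂² = 0.01·24.6475 = 0.246475

0.246475


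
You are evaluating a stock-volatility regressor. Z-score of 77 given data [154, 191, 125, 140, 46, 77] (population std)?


μ = 122.1667, σ = 48.1644
z = (77 - 122.1667)/48.1644 = -0.9378

-0.9378


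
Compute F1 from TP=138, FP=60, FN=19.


Precision = 138/198 = 0.697
Recall = 138/157 = 0.879
F1 = 2·P·R/(P+R) = 2·TP/(2·TP+FP+FN) = 276/(276+60+19) = 276/355 = 0.7775

0.7775


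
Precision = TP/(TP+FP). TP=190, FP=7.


Precision = TP/(TP+FP)
= 190/(190+7)
= 190/197 = 96.45%

96.45%


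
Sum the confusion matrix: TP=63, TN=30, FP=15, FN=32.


Total = TP + TN + FP + FN
= 63 + 30 + 15 + 32
= 140
(Predicted positive: 78, predicted negative: 62)

140


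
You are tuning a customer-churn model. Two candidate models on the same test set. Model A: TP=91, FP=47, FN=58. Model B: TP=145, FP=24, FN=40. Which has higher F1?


Model A: P=91/138=0.6594, R=91/149=0.6107, F1=2PR/(P+R)=2TP/(2TP+FP+FN)=182/287=0.6341
Model B: P=145/169=0.858, R=145/185=0.7838, F1=2PR/(P+R)=2TP/(2TP+FP+FN)=290/354=0.8192
0.6341 < 0.8192 → Model B

Model B


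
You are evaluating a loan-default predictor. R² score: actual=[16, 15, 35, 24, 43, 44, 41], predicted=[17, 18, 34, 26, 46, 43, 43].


ȳ = 31.1429
SS_res = Σ(y-ŷ)² = 29
SS_tot = Σ(y-ȳ)² = 958.86
R² = 1 - SS_res/SS_tot = 1 - 0.0302 = 0.9698

0.9698


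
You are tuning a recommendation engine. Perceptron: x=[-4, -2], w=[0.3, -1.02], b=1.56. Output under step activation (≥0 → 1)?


z = (-4)·(0.3) + (-2)·(-1.02) + 1.56
  = 2.4
step(z) = 1 (z≥0)

1


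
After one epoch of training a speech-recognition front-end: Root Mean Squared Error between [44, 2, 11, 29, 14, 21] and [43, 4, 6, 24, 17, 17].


MSE = 80/6 = 13.3333
RMSE = √(80/6) = 3.6515

3.6515


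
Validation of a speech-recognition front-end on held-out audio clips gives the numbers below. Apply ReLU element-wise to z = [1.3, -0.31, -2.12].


ReLU(1.3) = max(0, 1.3) = 1.3
ReLU(-0.31) = max(0, -0.31) = 0.0
ReLU(-2.12) = max(0, -2.12) = 0.0
result = [1.3, 0.0, 0.0]

[1.3, 0.0, 0.0]


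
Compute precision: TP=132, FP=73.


Precision = TP/(TP+FP)
= 132/(132+73)
= 132/205 = 64.39%

64.39%


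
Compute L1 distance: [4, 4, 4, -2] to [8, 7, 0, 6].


d = |4-8| + |4-7| + |4-0| + |-2-6|
  = 4 + 3 + 4 + 8
  = 19

19


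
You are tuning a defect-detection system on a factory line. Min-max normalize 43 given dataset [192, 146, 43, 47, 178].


min=43, max=192
(43-43)/(192-43) = 0/149 = 0.0

0.0


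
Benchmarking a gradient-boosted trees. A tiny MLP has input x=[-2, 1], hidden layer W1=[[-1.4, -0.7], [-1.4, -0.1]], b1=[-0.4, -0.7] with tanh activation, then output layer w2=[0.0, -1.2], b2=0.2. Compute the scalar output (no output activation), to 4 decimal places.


z1[0] = (-1.4)·(-2) + (-0.7)·(1) - 0.4 = 1.7
z1[1] = (-1.4)·(-2) + (-0.1)·(1) - 0.7 = 2.0
h = tanh(z1) = [0.9354, 0.964]
output = (0.0)·(0.9354) + (-1.2)·(0.964) + 0.2 = -0.9568

-0.9568


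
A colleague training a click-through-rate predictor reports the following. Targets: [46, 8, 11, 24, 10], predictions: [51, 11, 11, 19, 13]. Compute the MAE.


Absolute errors: |46-51|=5, |8-11|=3, |11-11|=0, |24-19|=5, |10-13|=3
Sum = 16
MAE = 16/5 = 16/5

16/5


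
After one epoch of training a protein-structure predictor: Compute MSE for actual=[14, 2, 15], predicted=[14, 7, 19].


Squared errors: (14-14)²=0, (2-7)²=25, (15-19)²=16
Sum = 41
MSE = 41/3 = 41/3

41/3


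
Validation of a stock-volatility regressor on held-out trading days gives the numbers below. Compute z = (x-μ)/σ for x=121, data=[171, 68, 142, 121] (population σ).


μ = 125.5, σ = 37.6464
z = (121 - 125.5)/37.6464 = -0.1195

-0.1195


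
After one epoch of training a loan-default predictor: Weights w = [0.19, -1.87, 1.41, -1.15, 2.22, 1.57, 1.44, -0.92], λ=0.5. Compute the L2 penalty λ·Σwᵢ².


‖w‖₂² = (0.19)² + (-1.87)² + (1.41)² + (-1.15)² + (2.22)² + (1.57)² + (1.44)² + (-0.92)²
     = 0.0361 + 3.4969 + 1.9881 + 1.3225 + 4.9284 + 2.4649 + 2.0736 + 0.8464
     = 17.1569
λ·‖w‖₂² = 0.5·17.1569 = 8.57845

8.57845


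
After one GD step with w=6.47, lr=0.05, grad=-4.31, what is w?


w_new = w - α·∇
= 6.47 - 0.05·-4.31
= 6.47 + 0.2155
= 6.6855

6.6855


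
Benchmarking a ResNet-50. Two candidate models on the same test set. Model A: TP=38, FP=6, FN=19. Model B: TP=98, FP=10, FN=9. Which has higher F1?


Model A: P=38/44=0.8636, R=38/57=0.6667, F1=2PR/(P+R)=2TP/(2TP+FP+FN)=76/101=0.7525
Model B: P=98/108=0.9074, R=98/107=0.9159, F1=2PR/(P+R)=2TP/(2TP+FP+FN)=196/215=0.9116
0.7525 < 0.9116 → Model B

Model B


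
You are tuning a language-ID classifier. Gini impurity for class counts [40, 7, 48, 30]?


Probabilities: [40/125, 7/125, 48/125, 30/125] ≈ [0.32, 0.056, 0.384, 0.24]
Σpᵢ² = (1600 + 49 + 2304 + 900)/125² = 4853/15625
Gini = 1 - Σpᵢ² = 1 - 4853/15625 = 0.6894

0.6894


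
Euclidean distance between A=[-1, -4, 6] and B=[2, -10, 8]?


d = √((-1-2)² + (-4+ 10)² + (6-8)²)
  = √(9 + 36 + 4)
  = √49 = 7.0

7.0


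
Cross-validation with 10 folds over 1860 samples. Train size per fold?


Fold size = 1860/10 = 186
Training per fold = 1860 - 186 = 1674

1674


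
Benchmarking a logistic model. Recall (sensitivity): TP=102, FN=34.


Recall = TP/(TP+FN)
= 102/(102+34)
= 102/136 = 75.0%

75.0%


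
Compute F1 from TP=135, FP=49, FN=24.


Precision = 135/184 = 0.7337
Recall = 135/159 = 0.8491
F1 = 2·P·R/(P+R) = 2·TP/(2·TP+FP+FN) = 270/(270+49+24) = 270/343 = 0.7872

0.7872


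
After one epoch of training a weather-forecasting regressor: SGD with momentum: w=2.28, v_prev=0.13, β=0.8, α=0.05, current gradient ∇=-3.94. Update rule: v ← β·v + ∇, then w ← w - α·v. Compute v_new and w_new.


v_new = 0.8·0.13 - 3.94 = 0.104 - 3.94 = -3.836
w_new = 2.28 - 0.05·-3.836 = 2.28 + 0.1918 = 2.4718

v_new=-3.836, w_new=2.4718


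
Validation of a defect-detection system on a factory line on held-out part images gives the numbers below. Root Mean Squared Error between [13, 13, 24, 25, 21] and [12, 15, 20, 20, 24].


MSE = 55/5 = 11
RMSE = √(55/5) = 3.3166

3.3166


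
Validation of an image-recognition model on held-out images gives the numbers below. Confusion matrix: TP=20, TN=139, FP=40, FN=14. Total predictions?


Total = TP + TN + FP + FN
= 20 + 139 + 40 + 14
= 213
(Predicted positive: 60, predicted negative: 153)

213


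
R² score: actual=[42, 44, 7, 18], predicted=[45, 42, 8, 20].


ȳ = 27.75
SS_res = Σ(y-ŷ)² = 18
SS_tot = Σ(y-ȳ)² = 992.75
R² = 1 - SS_res/SS_tot = 1 - 0.0181 = 0.9819

0.9819


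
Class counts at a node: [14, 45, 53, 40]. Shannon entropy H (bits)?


Probabilities: [14/152, 45/152, 53/152, 40/152] ≈ [0.0921, 0.2961, 0.3487, 0.2632]
H = -((14/152)·log₂(14/152) + (45/152)·log₂(45/152) + (53/152)·log₂(53/152) + (40/152)·log₂(40/152))
  = 1.8736 bits

1.8736 bits


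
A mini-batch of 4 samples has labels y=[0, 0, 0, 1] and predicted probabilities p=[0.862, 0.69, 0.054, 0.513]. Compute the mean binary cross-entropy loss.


L[0] = -ln(1-0.862) = -ln(0.138) = 1.9805
L[1] = -ln(1-0.69) = -ln(0.31) = 1.1712
L[2] = -ln(1-0.054) = -ln(0.946) = 0.0555
L[3] = -ln(0.513) = 0.6675
mean = (1.9805 + 1.1712 + 0.0555 + 0.6675)/4 = 0.9687

0.9687


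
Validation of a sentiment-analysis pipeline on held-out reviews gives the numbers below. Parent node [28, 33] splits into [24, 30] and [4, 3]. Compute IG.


Parent = [28, 33], H_parent = 0.9951
H_left = 0.9911 (n=54), H_right = 0.9852 (n=7)
H_children = (54/61)·0.9911 + (7/61)·0.9852 = 0.9904
IG = 0.9951 - 0.9904 = 0.0047

0.0047


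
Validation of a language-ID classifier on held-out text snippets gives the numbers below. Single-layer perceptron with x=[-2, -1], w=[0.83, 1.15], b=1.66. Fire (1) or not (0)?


z = (-2)·(0.83) + (-1)·(1.15) + 1.66
  = -1.15
step(z) = 0 (z<0)

0


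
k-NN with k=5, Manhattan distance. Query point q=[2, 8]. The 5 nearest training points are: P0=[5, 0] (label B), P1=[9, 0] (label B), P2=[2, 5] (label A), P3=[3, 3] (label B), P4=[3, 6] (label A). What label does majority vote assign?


d(q,P0) = 11  (label B)
d(q,P1) = 15  (label B)
d(q,P2) = 3  (label A)
d(q,P3) = 6  (label B)
d(q,P4) = 3  (label A)
Votes: A=2, B=3
Majority → B

B


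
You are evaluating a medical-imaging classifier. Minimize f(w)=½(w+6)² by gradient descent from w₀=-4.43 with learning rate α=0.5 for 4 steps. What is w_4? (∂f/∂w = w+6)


step 1: grad = -4.43+6 = 1.57; w = -4.43 - 0.5·(1.57) = -5.215
step 2: grad = -5.215+6 = 0.785; w = -5.215 - 0.5·(0.785) = -5.6075
step 3: grad = -5.6075+6 = 0.3925; w = -5.6075 - 0.5·(0.3925) = -5.80375
step 4: grad = -5.80375+6 = 0.19625; w = -5.80375 - 0.5·(0.19625) = -5.901875

-5.901875


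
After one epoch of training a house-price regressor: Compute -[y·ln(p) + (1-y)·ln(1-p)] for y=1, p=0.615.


BCE = -[y·ln(p) + (1-y)·ln(1-p)]
= -1·ln(0.615) - 0
= -ln(0.615) = 0.4861

0.4861


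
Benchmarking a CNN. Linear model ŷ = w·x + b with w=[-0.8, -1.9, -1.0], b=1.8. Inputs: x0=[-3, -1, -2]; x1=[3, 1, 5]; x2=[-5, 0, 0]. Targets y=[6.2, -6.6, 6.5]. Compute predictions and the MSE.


ŷ0 = (-0.8)·(-3) + (-1.9)·(-1) + (-1.0)·(-2) + 1.8 = 8.1
ŷ1 = (-0.8)·(3) + (-1.9)·(1) + (-1.0)·(5) + 1.8 = -7.5
ŷ2 = (-0.8)·(-5) + (-1.9)·(0) + (-1.0)·(0) + 1.8 = 5.8
errors² = [3.61, 0.81, 0.49]
MSE = 4.9100/3 = 1.6367

1.6367


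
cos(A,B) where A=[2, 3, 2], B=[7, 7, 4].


A·B = 2·7 + 3·7 + 2·4 = 43
‖A‖ = √17 = 4.1231, ‖B‖ = √114 = 10.6771
cos = 43/(√17·√114) = 43/√1938 = 0.9768

0.9768


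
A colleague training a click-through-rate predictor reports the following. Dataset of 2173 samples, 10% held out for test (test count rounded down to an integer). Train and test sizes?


Test = ⌊2173·10/100⌋ = 217
Train = 2173 - 217 = 1956

Train: 1956, Test: 217


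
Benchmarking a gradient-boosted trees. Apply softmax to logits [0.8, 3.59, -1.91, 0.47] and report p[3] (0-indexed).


Exponentials: e^0.8=2.2255, e^3.59=36.2341, e^-1.91=0.1481, e^0.47=1.6
Sum = 40.2077
Softmax = [0.0554, 0.9012, 0.0037, 0.0398]
p[3] = 1.6/40.2077 = 0.0398

0.0398


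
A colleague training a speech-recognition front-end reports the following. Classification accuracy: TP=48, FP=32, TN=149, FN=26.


Accuracy = (TP+TN)/(TP+TN+FP+FN)
= (48+149)/(255)
= 197/255 = 77.25%

77.25%


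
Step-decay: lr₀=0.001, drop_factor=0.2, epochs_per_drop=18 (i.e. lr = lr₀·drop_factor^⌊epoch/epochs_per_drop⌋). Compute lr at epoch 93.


n_drops = ⌊93/18⌋ = 5
lr = 0.001·0.2^5 = 0.001·0.00032 = 0.00000032

0.00000032


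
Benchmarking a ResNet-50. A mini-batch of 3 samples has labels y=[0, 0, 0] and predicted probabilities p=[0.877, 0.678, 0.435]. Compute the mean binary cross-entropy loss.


L[0] = -ln(1-0.877) = -ln(0.123) = 2.0956
L[1] = -ln(1-0.678) = -ln(0.322) = 1.1332
L[2] = -ln(1-0.435) = -ln(0.565) = 0.5709
mean = (2.0956 + 1.1332 + 0.5709)/3 = 1.2666

1.2666


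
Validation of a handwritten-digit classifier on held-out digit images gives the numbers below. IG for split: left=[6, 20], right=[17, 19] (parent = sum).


Parent = [23, 39], H_parent = 0.9514
H_left = 0.7793 (n=26), H_right = 0.9978 (n=36)
H_children = (26/62)·0.7793 + (36/62)·0.9978 = 0.9062
IG = 0.9514 - 0.9062 = 0.0452

0.0452


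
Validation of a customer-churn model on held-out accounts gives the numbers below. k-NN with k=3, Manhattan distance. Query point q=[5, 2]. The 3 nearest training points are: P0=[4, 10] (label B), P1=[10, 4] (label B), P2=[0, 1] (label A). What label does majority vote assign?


d(q,P0) = 9  (label B)
d(q,P1) = 7  (label B)
d(q,P2) = 6  (label A)
Votes: A=1, B=2
Majority → B

B


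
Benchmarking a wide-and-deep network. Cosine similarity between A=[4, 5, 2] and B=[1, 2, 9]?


A·B = 4·1 + 5·2 + 2·9 = 32
‖A‖ = √45 = 6.7082, ‖B‖ = √86 = 9.2736
cos = 32/(√45·√86) = 32/√3870 = 0.5144

0.5144


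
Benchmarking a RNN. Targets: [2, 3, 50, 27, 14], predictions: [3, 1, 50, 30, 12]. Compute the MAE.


Absolute errors: |2-3|=1, |3-1|=2, |50-50|=0, |27-30|=3, |14-12|=2
Sum = 8
MAE = 8/5 = 8/5

8/5


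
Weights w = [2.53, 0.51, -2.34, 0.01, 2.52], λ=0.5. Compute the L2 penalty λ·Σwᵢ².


‖w‖₂² = (2.53)² + (0.51)² + (-2.34)² + (0.01)² + (2.52)²
     = 6.4009 + 0.2601 + 5.4756 + 0.0001 + 6.3504
     = 18.4871
λ·‖w‖₂² = 0.5·18.4871 = 9.24355

9.24355


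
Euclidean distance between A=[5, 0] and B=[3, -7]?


d = √((5-3)² + (0+ 7)²)
  = √(4 + 49)
  = √53 = 7.2801

7.2801


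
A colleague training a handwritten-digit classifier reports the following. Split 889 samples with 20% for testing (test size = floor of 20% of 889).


Test = ⌊889·20/100⌋ = 177
Train = 889 - 177 = 712

Train: 712, Test: 177


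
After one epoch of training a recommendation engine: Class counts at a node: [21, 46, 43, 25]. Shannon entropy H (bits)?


Probabilities: [21/135, 46/135, 43/135, 25/135] ≈ [0.1556, 0.3407, 0.3185, 0.1852]
H = -((21/135)·log₂(21/135) + (46/135)·log₂(46/135) + (43/135)·log₂(43/135) + (25/135)·log₂(25/135))
  = 1.9231 bits

1.9231 bits


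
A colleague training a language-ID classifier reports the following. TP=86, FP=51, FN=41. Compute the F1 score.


Precision = 86/137 = 0.6277
Recall = 86/127 = 0.6772
F1 = 2·P·R/(P+R) = 2·TP/(2·TP+FP+FN) = 172/(172+51+41) = 172/264 = 0.6515

0.6515


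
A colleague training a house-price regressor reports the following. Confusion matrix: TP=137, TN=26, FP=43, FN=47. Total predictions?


Total = TP + TN + FP + FN
= 137 + 26 + 43 + 47
= 253
(Predicted positive: 180, predicted negative: 73)

253


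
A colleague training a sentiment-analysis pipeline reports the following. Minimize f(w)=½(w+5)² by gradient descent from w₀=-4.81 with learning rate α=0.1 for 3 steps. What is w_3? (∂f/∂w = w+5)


step 1: grad = -4.81+5 = 0.19; w = -4.81 - 0.1·(0.19) = -4.829
step 2: grad = -4.829+5 = 0.171; w = -4.829 - 0.1·(0.171) = -4.8461
step 3: grad = -4.8461+5 = 0.1539; w = -4.8461 - 0.1·(0.1539) = -4.86149

-4.86149


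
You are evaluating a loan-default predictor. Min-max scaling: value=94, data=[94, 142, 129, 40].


min=40, max=142
(94-40)/(142-40) = 54/102 = 0.5294

0.5294


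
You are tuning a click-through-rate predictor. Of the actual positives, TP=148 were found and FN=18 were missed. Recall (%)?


Recall = TP/(TP+FN)
= 148/(148+18)
= 148/166 = 89.16%

89.16%


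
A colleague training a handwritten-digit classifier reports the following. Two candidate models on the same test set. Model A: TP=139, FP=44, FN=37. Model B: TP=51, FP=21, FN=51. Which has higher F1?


Model A: P=139/183=0.7596, R=139/176=0.7898, F1=2PR/(P+R)=2TP/(2TP+FP+FN)=278/359=0.7744
Model B: P=51/72=0.7083, R=51/102=0.5, F1=2PR/(P+R)=2TP/(2TP+FP+FN)=102/174=0.5862
0.7744 > 0.5862 → Model A

Model A


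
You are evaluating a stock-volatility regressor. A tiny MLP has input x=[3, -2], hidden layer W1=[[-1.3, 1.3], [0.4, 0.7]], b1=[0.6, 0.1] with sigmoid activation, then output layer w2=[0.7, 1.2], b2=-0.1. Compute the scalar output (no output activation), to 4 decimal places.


z1[0] = (-1.3)·(3) + (1.3)·(-2) + 0.6 = -5.9
z1[1] = (0.4)·(3) + (0.7)·(-2) + 0.1 = -0.1
h = sigmoid(z1) = [0.0027, 0.475]
output = (0.7)·(0.0027) + (1.2)·(0.475) - 0.1 = 0.4719

0.4719


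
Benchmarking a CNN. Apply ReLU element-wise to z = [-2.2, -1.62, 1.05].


ReLU(-2.2) = max(0, -2.2) = 0.0
ReLU(-1.62) = max(0, -1.62) = 0.0
ReLU(1.05) = max(0, 1.05) = 1.05
result = [0.0, 0.0, 1.05]

[0.0, 0.0, 1.05]


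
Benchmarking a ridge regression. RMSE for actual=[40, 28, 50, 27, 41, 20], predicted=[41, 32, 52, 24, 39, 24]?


MSE = 50/6 = 8.3333
RMSE = √(50/6) = 2.8868

2.8868


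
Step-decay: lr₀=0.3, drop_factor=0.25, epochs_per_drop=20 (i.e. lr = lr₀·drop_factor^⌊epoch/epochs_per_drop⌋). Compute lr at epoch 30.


n_drops = ⌊30/20⌋ = 1
lr = 0.3·0.25^1 = 0.3·0.25 = 0.075

0.075


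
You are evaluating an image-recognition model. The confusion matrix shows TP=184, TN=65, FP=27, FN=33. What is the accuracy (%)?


Accuracy = (TP+TN)/(TP+TN+FP+FN)
= (184+65)/(309)
= 249/309 = 80.58%

80.58%


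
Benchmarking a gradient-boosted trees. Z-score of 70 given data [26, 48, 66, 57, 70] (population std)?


μ = 53.4, σ = 15.6665
z = (70 - 53.4)/15.6665 = 1.0596

1.0596


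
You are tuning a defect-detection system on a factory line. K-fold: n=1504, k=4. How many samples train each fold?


Fold size = 1504/4 = 376
Training per fold = 1504 - 376 = 1128

1128


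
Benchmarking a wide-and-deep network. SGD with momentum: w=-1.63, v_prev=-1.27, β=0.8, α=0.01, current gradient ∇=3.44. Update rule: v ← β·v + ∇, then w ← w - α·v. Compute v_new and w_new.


v_new = 0.8·-1.27 + 3.44 = -1.016 + 3.44 = 2.424
w_new = -1.63 - 0.01·2.424 = -1.63 - 0.02424 = -1.65424

v_new=2.424, w_new=-1.65424


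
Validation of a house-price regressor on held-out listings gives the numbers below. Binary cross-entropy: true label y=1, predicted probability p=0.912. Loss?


BCE = -[y·ln(p) + (1-y)·ln(1-p)]
= -1·ln(0.912) - 0
= -ln(0.912) = 0.0921

0.0921


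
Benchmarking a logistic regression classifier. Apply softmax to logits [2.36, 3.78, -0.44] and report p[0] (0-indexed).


Exponentials: e^2.36=10.591, e^3.78=43.816, e^-0.44=0.644
Sum = 55.051
Softmax = [0.1924, 0.7959, 0.0117]
p[0] = 10.591/55.051 = 0.1924

0.1924


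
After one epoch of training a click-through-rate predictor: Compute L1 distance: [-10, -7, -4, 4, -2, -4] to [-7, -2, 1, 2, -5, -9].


d = |-10+ 7| + |-7+ 2| + |-4-1| + |4-2| + |-2+ 5| + |-4+ 9|
  = 3 + 5 + 5 + 2 + 3 + 5
  = 23

23


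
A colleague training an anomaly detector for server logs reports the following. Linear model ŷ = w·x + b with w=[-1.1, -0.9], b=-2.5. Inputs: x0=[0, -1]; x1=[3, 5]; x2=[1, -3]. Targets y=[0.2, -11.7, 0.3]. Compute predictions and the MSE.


ŷ0 = (-1.1)·(0) + (-0.9)·(-1) - 2.5 = -1.6
ŷ1 = (-1.1)·(3) + (-0.9)·(5) - 2.5 = -10.3
ŷ2 = (-1.1)·(1) + (-0.9)·(-3) - 2.5 = -0.9
errors² = [3.24, 1.96, 1.44]
MSE = 6.6400/3 = 2.2133

2.2133


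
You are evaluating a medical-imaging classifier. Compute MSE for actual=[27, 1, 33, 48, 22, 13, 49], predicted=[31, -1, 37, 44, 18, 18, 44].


Squared errors: (27-31)²=16, (1+ 1)²=4, (33-37)²=16, (48-44)²=16, (22-18)²=16, (13-18)²=25, (49-44)²=25
Sum = 118
MSE = 118/7 = 118/7

118/7


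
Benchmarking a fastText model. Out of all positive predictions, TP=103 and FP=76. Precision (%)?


Precision = TP/(TP+FP)
= 103/(103+76)
= 103/179 = 57.54%

57.54%


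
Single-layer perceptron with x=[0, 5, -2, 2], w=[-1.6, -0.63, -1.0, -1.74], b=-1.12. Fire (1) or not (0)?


z = (0)·(-1.6) + (5)·(-0.63) + (-2)·(-1.0) + (2)·(-1.74) - 1.12
  = -5.75
step(z) = 0 (z<0)

0


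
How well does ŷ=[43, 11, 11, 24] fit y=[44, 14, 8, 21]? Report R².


ȳ = 21.75
SS_res = Σ(y-ŷ)² = 28
SS_tot = Σ(y-ȳ)² = 744.75
R² = 1 - SS_res/SS_tot = 1 - 0.0376 = 0.9624

0.9624


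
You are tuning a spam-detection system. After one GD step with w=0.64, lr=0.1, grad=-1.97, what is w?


w_new = w - α·∇
= 0.64 - 0.1·-1.97
= 0.64 + 0.197
= 0.837

0.837


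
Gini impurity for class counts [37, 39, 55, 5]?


Probabilities: [37/136, 39/136, 55/136, 5/136] ≈ [0.2721, 0.2868, 0.4044, 0.0368]
Σpᵢ² = (1369 + 1521 + 3025 + 25)/136² = 5940/18496
Gini = 1 - Σpᵢ² = 1 - 5940/18496 = 0.6788

0.6788


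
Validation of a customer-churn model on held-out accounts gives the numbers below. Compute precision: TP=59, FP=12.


Precision = TP/(TP+FP)
= 59/(59+12)
= 59/71 = 83.1%

83.1%


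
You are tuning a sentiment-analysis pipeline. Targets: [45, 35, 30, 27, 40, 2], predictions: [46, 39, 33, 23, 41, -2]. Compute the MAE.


Absolute errors: |45-46|=1, |35-39|=4, |30-33|=3, |27-23|=4, |40-41|=1, |2+ 2|=4
Sum = 17
MAE = 17/6 = 17/6

17/6


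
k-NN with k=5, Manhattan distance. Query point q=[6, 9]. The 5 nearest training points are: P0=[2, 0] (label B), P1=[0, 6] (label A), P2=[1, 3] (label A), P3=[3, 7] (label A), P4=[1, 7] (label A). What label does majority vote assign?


d(q,P0) = 13  (label B)
d(q,P1) = 9  (label A)
d(q,P2) = 11  (label A)
d(q,P3) = 5  (label A)
d(q,P4) = 7  (label A)
Votes: A=4, B=1
Majority → A

A


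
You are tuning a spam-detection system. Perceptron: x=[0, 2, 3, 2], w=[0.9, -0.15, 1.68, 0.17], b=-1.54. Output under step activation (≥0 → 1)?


z = (0)·(0.9) + (2)·(-0.15) + (3)·(1.68) + (2)·(0.17) - 1.54
  = 3.54
step(z) = 1 (z≥0)

1


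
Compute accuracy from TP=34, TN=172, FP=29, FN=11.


Accuracy = (TP+TN)/(TP+TN+FP+FN)
= (34+172)/(246)
= 206/246 = 83.74%

83.74%


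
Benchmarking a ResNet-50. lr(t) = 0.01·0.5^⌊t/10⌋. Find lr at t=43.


n_drops = ⌊43/10⌋ = 4
lr = 0.01·0.5^4 = 0.01·0.0625 = 0.000625

0.000625


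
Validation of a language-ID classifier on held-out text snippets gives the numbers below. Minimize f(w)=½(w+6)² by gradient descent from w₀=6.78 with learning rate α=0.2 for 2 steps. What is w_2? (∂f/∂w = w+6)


step 1: grad = 6.78+6 = 12.78; w = 6.78 - 0.2·(12.78) = 4.224
step 2: grad = 4.224+6 = 10.224; w = 4.224 - 0.2·(10.224) = 2.1792

2.1792


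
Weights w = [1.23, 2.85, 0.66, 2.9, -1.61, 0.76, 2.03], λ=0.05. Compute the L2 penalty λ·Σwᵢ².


‖w‖₂² = (1.23)² + (2.85)² + (0.66)² + (2.9)² + (-1.61)² + (0.76)² + (2.03)²
     = 1.5129 + 8.1225 + 0.4356 + 8.41 + 2.5921 + 0.5776 + 4.1209
     = 25.7716
λ·‖w‖₂² = 0.05·25.7716 = 1.28858

1.28858


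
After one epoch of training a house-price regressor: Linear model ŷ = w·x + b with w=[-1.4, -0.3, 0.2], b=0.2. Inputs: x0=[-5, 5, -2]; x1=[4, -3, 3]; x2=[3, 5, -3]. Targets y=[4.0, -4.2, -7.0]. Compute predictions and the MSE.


ŷ0 = (-1.4)·(-5) + (-0.3)·(5) + (0.2)·(-2) + 0.2 = 5.3
ŷ1 = (-1.4)·(4) + (-0.3)·(-3) + (0.2)·(3) + 0.2 = -3.9
ŷ2 = (-1.4)·(3) + (-0.3)·(5) + (0.2)·(-3) + 0.2 = -6.1
errors² = [1.69, 0.09, 0.81]
MSE = 2.5900/3 = 0.8633

0.8633


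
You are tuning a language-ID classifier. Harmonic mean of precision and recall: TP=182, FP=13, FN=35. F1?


Precision = 182/195 = 0.9333
Recall = 182/217 = 0.8387
F1 = 2·P·R/(P+R) = 2·TP/(2·TP+FP+FN) = 364/(364+13+35) = 364/412 = 0.8835

0.8835


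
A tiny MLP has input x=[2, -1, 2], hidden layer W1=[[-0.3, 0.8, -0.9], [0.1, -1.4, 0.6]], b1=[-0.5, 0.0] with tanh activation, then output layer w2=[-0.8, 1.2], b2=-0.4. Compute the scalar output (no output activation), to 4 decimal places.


z1[0] = (-0.3)·(2) + (0.8)·(-1) + (-0.9)·(2) - 0.5 = -3.7
z1[1] = (0.1)·(2) + (-1.4)·(-1) + (0.6)·(2) + 0.0 = 2.8
h = tanh(z1) = [-0.9988, 0.9926]
output = (-0.8)·(-0.9988) + (1.2)·(0.9926) - 0.4 = 1.5902

1.5902


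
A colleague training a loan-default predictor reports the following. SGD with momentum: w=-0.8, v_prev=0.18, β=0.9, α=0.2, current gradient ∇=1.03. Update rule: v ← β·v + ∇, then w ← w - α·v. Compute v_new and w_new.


v_new = 0.9·0.18 + 1.03 = 0.162 + 1.03 = 1.192
w_new = -0.8 - 0.2·1.192 = -0.8 - 0.2384 = -1.0384

v_new=1.192, w_new=-1.0384


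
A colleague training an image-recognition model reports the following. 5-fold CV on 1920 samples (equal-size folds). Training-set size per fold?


Fold size = 1920/5 = 384
Training per fold = 1920 - 384 = 1536

1536


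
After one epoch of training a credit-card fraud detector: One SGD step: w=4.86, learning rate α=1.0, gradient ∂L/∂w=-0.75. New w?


w_new = w - α·∇
= 4.86 - 1.0·-0.75
= 4.86 + 0.75
= 5.61

5.61


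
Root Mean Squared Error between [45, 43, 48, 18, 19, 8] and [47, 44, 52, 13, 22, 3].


MSE = 80/6 = 13.3333
RMSE = √(80/6) = 3.6515

3.6515


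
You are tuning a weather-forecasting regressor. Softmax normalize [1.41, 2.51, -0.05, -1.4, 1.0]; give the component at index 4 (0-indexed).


Exponentials: e^1.41=4.096, e^2.51=12.3049, e^-0.05=0.9512, e^-1.4=0.2466, e^1.0=2.7183
Sum = 20.317
Softmax = [0.2016, 0.6056, 0.0468, 0.0121, 0.1338]
p[4] = 2.7183/20.317 = 0.1338

0.1338


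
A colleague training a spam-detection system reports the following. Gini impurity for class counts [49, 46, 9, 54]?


Probabilities: [49/158, 46/158, 9/158, 54/158] ≈ [0.3101, 0.2911, 0.057, 0.3418]
Σpᵢ² = (2401 + 2116 + 81 + 2916)/158² = 7514/24964
Gini = 1 - Σpᵢ² = 1 - 7514/24964 = 0.699

0.699


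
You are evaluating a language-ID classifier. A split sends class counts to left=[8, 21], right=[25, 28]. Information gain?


Parent = [33, 49], H_parent = 0.9724
H_left = 0.8498 (n=29), H_right = 0.9977 (n=53)
H_children = (29/82)·0.8498 + (53/82)·0.9977 = 0.9454
IG = 0.9724 - 0.9454 = 0.027

0.027


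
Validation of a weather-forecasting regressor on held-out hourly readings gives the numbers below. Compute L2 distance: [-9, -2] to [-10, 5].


d = √((-9+ 10)² + (-2-5)²)
  = √(1 + 49)
  = √50 = 7.0711

7.0711


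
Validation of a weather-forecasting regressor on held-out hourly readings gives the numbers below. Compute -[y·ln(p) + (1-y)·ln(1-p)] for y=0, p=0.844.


BCE = -[y·ln(p) + (1-y)·ln(1-p)]
= -0 - 1·ln(1-0.844)
= -ln(0.156) = 1.8579

1.8579


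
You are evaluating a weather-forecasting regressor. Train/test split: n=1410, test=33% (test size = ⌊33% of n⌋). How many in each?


Test = ⌊1410·33/100⌋ = 465
Train = 1410 - 465 = 945

Train: 945, Test: 465


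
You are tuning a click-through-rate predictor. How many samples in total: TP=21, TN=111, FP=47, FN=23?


Total = TP + TN + FP + FN
= 21 + 111 + 47 + 23
= 202
(Predicted positive: 68, predicted negative: 134)

202


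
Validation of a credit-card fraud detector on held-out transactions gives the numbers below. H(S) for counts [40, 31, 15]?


Probabilities: [40/86, 31/86, 15/86] ≈ [0.4651, 0.3605, 0.1744]
H = -((40/86)·log₂(40/86) + (31/86)·log₂(31/86) + (15/86)·log₂(15/86))
  = 1.4837 bits

1.4837 bits


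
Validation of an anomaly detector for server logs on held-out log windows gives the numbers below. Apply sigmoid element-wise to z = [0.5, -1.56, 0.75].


σ(0.5) = 1/(1+e^-0.5) = 0.6225
σ(-1.56) = 1/(1+e^1.56) = 0.1736
σ(0.75) = 1/(1+e^-0.75) = 0.6792
result = [0.6225, 0.1736, 0.6792]

[0.6225, 0.1736, 0.6792]


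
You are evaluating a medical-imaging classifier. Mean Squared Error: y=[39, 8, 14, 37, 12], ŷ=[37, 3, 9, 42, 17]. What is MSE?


Squared errors: (39-37)²=4, (8-3)²=25, (14-9)²=25, (37-42)²=25, (12-17)²=25
Sum = 104
MSE = 104/5 = 104/5

104/5


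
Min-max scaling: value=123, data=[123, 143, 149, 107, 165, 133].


min=107, max=165
(123-107)/(165-107) = 16/58 = 0.2759

0.2759


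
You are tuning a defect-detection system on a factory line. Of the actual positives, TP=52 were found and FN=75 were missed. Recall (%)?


Recall = TP/(TP+FN)
= 52/(52+75)
= 52/127 = 40.94%

40.94%


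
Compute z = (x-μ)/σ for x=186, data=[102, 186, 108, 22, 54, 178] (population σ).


μ = 108.3333, σ = 59.6257
z = (186 - 108.3333)/59.6257 = 1.3026

1.3026


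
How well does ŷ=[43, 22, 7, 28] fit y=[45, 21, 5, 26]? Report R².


ȳ = 24.25
SS_res = Σ(y-ŷ)² = 13
SS_tot = Σ(y-ȳ)² = 814.75
R² = 1 - SS_res/SS_tot = 1 - 0.016 = 0.984

0.984


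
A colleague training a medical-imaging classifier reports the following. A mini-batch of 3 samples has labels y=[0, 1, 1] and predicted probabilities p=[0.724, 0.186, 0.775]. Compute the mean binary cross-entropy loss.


L[0] = -ln(1-0.724) = -ln(0.276) = 1.2874
L[1] = -ln(0.186) = 1.682
L[2] = -ln(0.775) = 0.2549
mean = (1.2874 + 1.682 + 0.2549)/3 = 1.0748

1.0748


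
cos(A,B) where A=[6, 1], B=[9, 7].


A·B = 6·9 + 1·7 = 61
‖A‖ = √37 = 6.0828, ‖B‖ = √130 = 11.4018
cos = 61/(√37·√130) = 61/√4810 = 0.8795

0.8795


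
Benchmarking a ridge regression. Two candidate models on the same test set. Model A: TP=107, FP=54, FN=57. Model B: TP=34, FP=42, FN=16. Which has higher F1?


Model A: P=107/161=0.6646, R=107/164=0.6524, F1=2PR/(P+R)=2TP/(2TP+FP+FN)=214/325=0.6585
Model B: P=34/76=0.4474, R=34/50=0.68, F1=2PR/(P+R)=2TP/(2TP+FP+FN)=68/126=0.5397
0.6585 > 0.5397 → Model A

Model A


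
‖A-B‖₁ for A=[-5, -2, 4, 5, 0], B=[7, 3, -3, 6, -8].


d = |-5-7| + |-2-3| + |4+ 3| + |5-6| + |0+ 8|
  = 12 + 5 + 7 + 1 + 8
  = 33

33


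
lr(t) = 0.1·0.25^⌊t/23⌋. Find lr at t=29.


n_drops = ⌊29/23⌋ = 1
lr = 0.1·0.25^1 = 0.1·0.25 = 0.025

0.025


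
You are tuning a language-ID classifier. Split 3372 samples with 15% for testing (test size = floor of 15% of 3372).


Test = ⌊3372·15/100⌋ = 505
Train = 3372 - 505 = 2867

Train: 2867, Test: 505


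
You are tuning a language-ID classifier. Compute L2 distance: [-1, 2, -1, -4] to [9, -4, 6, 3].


d = √((-1-9)² + (2+ 4)² + (-1-6)² + (-4-3)²)
  = √(100 + 36 + 49 + 49)
  = √234 = 15.2971

15.2971


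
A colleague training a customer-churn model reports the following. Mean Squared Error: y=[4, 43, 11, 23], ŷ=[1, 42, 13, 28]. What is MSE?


Squared errors: (4-1)²=9, (43-42)²=1, (11-13)²=4, (23-28)²=25
Sum = 39
MSE = 39/4 = 39/4

39/4


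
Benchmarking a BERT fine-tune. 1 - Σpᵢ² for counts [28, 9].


Probabilities: [28/37, 9/37] ≈ [0.7568, 0.2432]
Σpᵢ² = (784 + 81)/37² = 865/1369
Gini = 1 - Σpᵢ² = 1 - 865/1369 = 0.3682

0.3682


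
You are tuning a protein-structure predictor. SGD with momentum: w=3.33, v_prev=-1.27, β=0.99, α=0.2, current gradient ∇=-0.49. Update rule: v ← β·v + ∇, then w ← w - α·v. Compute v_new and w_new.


v_new = 0.99·-1.27 - 0.49 = -1.2573 - 0.49 = -1.7473
w_new = 3.33 - 0.2·-1.7473 = 3.33 + 0.34946 = 3.67946

v_new=-1.7473, w_new=3.67946


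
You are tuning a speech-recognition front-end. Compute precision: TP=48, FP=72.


Precision = TP/(TP+FP)
= 48/(48+72)
= 48/120 = 40.0%

40.0%


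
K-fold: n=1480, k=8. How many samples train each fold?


Fold size = 1480/8 = 185
Training per fold = 1480 - 185 = 1295

1295


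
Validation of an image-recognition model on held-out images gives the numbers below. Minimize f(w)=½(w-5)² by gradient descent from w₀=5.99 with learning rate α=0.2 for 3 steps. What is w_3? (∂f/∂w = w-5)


step 1: grad = 5.99-5 = 0.99; w = 5.99 - 0.2·(0.99) = 5.792
step 2: grad = 5.792-5 = 0.792; w = 5.792 - 0.2·(0.792) = 5.6336
step 3: grad = 5.6336-5 = 0.6336; w = 5.6336 - 0.2·(0.6336) = 5.50688

5.50688


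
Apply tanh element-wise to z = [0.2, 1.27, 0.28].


tanh(0.2) = 0.1974
tanh(1.27) = 0.8538
tanh(0.28) = 0.2729
result = [0.1974, 0.8538, 0.2729]

[0.1974, 0.8538, 0.2729]


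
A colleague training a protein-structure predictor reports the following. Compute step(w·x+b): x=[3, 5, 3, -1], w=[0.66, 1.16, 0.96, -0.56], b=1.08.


z = (3)·(0.66) + (5)·(1.16) + (3)·(0.96) + (-1)·(-0.56) + 1.08
  = 12.3
step(z) = 1 (z≥0)

1


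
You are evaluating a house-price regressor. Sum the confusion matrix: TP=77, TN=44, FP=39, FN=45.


Total = TP + TN + FP + FN
= 77 + 44 + 39 + 45
= 205
(Predicted positive: 116, predicted negative: 89)

205


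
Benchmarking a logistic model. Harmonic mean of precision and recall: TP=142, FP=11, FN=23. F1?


Precision = 142/153 = 0.9281
Recall = 142/165 = 0.8606
F1 = 2·P·R/(P+R) = 2·TP/(2·TP+FP+FN) = 284/(284+11+23) = 284/318 = 0.8931

0.8931


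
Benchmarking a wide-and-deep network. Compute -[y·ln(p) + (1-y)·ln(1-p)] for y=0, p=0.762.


BCE = -[y·ln(p) + (1-y)·ln(1-p)]
= -0 - 1·ln(1-0.762)
= -ln(0.238) = 1.4355

1.4355


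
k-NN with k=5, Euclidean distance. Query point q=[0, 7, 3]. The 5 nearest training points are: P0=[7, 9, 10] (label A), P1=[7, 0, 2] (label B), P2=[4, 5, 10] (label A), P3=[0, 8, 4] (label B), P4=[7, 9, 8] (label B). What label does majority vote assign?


d(q,P0) = 10.0995  (label A)
d(q,P1) = 9.9499  (label B)
d(q,P2) = 8.3066  (label A)
d(q,P3) = 1.4142  (label B)
d(q,P4) = 8.8318  (label B)
Votes: A=2, B=3
Majority → B

B


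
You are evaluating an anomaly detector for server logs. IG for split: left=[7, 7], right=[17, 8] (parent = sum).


Parent = [24, 15], H_parent = 0.9612
H_left = 1 (n=14), H_right = 0.9044 (n=25)
H_children = (14/39)·1 + (25/39)·0.9044 = 0.9387
IG = 0.9612 - 0.9387 = 0.0225

0.0225


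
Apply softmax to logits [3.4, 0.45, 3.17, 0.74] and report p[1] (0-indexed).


Exponentials: e^3.4=29.9641, e^0.45=1.5683, e^3.17=23.8075, e^0.74=2.0959
Sum = 57.4358
Softmax = [0.5217, 0.0273, 0.4145, 0.0365]
p[1] = 1.5683/57.4358 = 0.0273

0.0273


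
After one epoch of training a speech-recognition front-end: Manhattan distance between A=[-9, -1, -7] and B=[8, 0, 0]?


d = |-9-8| + |-1-0| + |-7-0|
  = 17 + 1 + 7
  = 25

25


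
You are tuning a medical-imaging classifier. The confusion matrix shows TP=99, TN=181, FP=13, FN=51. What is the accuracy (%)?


Accuracy = (TP+TN)/(TP+TN+FP+FN)
= (99+181)/(344)
= 280/344 = 81.4%

81.4%


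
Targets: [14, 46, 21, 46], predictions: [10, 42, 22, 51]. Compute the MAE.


Absolute errors: |14-10|=4, |46-42|=4, |21-22|=1, |46-51|=5
Sum = 14
MAE = 14/4 = 7/2

7/2


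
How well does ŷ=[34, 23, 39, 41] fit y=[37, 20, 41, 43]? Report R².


ȳ = 35.25
SS_res = Σ(y-ŷ)² = 26
SS_tot = Σ(y-ȳ)² = 328.75
R² = 1 - SS_res/SS_tot = 1 - 0.0791 = 0.9209

0.9209


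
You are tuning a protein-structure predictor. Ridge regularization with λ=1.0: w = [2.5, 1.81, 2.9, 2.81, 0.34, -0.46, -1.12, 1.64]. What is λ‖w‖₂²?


‖w‖₂² = (2.5)² + (1.81)² + (2.9)² + (2.81)² + (0.34)² + (-0.46)² + (-1.12)² + (1.64)²
     = 6.25 + 3.2761 + 8.41 + 7.8961 + 0.1156 + 0.2116 + 1.2544 + 2.6896
     = 30.1034
λ·‖w‖₂² = 1.0·30.1034 = 30.1034

30.1034


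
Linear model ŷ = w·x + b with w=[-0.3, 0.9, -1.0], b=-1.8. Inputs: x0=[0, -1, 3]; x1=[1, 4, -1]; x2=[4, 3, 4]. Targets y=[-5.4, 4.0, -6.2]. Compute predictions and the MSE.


ŷ0 = (-0.3)·(0) + (0.9)·(-1) + (-1.0)·(3) - 1.8 = -5.7
ŷ1 = (-0.3)·(1) + (0.9)·(4) + (-1.0)·(-1) - 1.8 = 2.5
ŷ2 = (-0.3)·(4) + (0.9)·(3) + (-1.0)·(4) - 1.8 = -4.3
errors² = [0.09, 2.25, 3.61]
MSE = 5.9500/3 = 1.9833

1.9833


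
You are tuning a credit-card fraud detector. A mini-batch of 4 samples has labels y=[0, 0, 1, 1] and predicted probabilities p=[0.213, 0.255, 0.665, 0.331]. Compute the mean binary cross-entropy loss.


L[0] = -ln(1-0.213) = -ln(0.787) = 0.2395
L[1] = -ln(1-0.255) = -ln(0.745) = 0.2944
L[2] = -ln(0.665) = 0.408
L[3] = -ln(0.331) = 1.1056
mean = (0.2395 + 0.2944 + 0.408 + 1.1056)/4 = 0.5119

0.5119


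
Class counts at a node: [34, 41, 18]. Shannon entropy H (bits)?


Probabilities: [34/93, 41/93, 18/93] ≈ [0.3656, 0.4409, 0.1935]
H = -((34/93)·log₂(34/93) + (41/93)·log₂(41/93) + (18/93)·log₂(18/93))
  = 1.5102 bits

1.5102 bits


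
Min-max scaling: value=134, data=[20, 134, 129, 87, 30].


min=20, max=134
(134-20)/(134-20) = 114/114 = 1.0

1.0


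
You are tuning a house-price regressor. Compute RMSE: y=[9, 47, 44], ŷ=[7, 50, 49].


MSE = 38/3 = 12.6667
RMSE = √(38/3) = 3.559

3.559


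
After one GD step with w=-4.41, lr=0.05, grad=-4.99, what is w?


w_new = w - α·∇
= -4.41 - 0.05·-4.99
= -4.41 + 0.2495
= -4.1605

-4.1605


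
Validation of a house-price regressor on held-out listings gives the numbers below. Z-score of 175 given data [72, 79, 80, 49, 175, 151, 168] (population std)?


μ = 110.5714, σ = 48.246
z = (175 - 110.5714)/48.246 = 1.3354

1.3354


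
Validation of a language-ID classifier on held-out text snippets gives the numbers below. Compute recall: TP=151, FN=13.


Recall = TP/(TP+FN)
= 151/(151+13)
= 151/164 = 92.07%

92.07%


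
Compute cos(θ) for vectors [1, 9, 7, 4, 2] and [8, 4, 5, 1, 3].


A·B = 1·8 + 9·4 + 7·5 + 4·1 + 2·3 = 89
‖A‖ = √151 = 12.2882, ‖B‖ = √115 = 10.7238
cos = 89/(√151·√115) = 89/√17365 = 0.6754

0.6754


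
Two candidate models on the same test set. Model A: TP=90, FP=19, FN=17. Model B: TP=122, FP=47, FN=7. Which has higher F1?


Model A: P=90/109=0.8257, R=90/107=0.8411, F1=2PR/(P+R)=2TP/(2TP+FP+FN)=180/216=0.8333
Model B: P=122/169=0.7219, R=122/129=0.9457, F1=2PR/(P+R)=2TP/(2TP+FP+FN)=244/298=0.8188
0.8333 > 0.8188 → Model A

Model A


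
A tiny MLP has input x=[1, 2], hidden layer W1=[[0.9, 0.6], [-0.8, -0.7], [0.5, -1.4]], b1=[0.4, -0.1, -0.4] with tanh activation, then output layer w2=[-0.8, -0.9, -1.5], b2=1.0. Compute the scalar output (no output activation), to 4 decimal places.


z1[0] = (0.9)·(1) + (0.6)·(2) + 0.4 = 2.5
z1[1] = (-0.8)·(1) + (-0.7)·(2) - 0.1 = -2.3
z1[2] = (0.5)·(1) + (-1.4)·(2) - 0.4 = -2.7
h = tanh(z1) = [0.9866, -0.9801, -0.991]
output = (-0.8)·(0.9866) + (-0.9)·(-0.9801) + (-1.5)·(-0.991) + 1.0 = 2.5793

2.5793


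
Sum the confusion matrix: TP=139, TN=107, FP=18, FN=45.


Total = TP + TN + FP + FN
= 139 + 107 + 18 + 45
= 309
(Predicted positive: 157, predicted negative: 152)

309


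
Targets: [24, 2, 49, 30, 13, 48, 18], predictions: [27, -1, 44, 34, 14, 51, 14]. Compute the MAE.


Absolute errors: |24-27|=3, |2+ 1|=3, |49-44|=5, |30-34|=4, |13-14|=1, |48-51|=3, |18-14|=4
Sum = 23
MAE = 23/7 = 23/7

23/7
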